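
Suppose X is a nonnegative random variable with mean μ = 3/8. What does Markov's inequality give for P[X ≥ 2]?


μ = E[X] = 3/8, a = 2.
Markov: P[X ≥ 2] ≤ μ/a = (3/8)/2 = 3/16.
Numerically: ≈ 0.188.
(Since a = 2 > μ = 0.375, the bound 3/16 is < 1 and informative.)

P[X ≥ 2] ≤ 3/16 ≈ 0.188.


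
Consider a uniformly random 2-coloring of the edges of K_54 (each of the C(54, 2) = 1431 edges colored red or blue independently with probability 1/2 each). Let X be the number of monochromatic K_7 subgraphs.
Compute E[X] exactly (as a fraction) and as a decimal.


Let X = Σ_S X_S over the C(54, 7) = 177100560 subsets S of size 7, where X_S = 1 if the K_7 on S is monochromatic.
For a fixed S, the K_7 on S has C(7, 2) = 21 edges. P[all 21 edges red] = (1/2)^21, and likewise for blue, so P[monochromatic] = 2·(1/2)^21 = 2^{1 − 21} = 1/1048576.
By linearity: E[X] = C(54, 7) · 2^{1 − 21} = 177100560 · 1/1048576 = 11068785/65536.
Numerically: E[X] ≈ 168.896.

E[X] = C(54,7)·2^(1−C(7,2)) = 11068785/65536 ≈ 168.896.


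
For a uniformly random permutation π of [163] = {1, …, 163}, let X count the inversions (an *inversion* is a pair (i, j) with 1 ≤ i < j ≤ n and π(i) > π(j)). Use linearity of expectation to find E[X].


Write X = Σ X_I over the C(163, 2) = 13203 pairs i < j, with X_I the indicator of one inversion.
There are 13203 indicators.
For each fixed pair i < j, the values π(i) and π(j) are two distinct elements of {1, …, 163} in uniformly random order; by symmetry P[π(i) > π(j)] = 1/2.
By linearity: E[X] = 13203 · (1/2) = C(163, 2) · (1/2) = 13203/2 = 13203/2 ≈ 6601.500000.

E[X] = 13203/2 = 6601.500000.


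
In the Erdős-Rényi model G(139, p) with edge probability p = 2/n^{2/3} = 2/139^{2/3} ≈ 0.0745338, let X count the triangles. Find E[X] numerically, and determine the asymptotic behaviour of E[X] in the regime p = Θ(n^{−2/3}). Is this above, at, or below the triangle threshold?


Number of potential triangles: C(139, 3) = 437989.
Each occurs with probability p³ ≈ (0.0745338)³ ≈ 4.14057243e-04.
By linearity: E[X] = C(139, 3)·p³ ≈ 437989 · 4.14057243e-04 ≈ 181.352518.
Since α = 2/3 < 1, p = c/n^{2/3} ≫ 1/n is above the triangle threshold p ~ 1/n. Asymptotically E[X] ~ (c³/6)·n^{3(1−α)} = (2³/6)·n^{1} → ∞; triangles are abundant w.h.p.

E[X] ≈ 181.352518; in regime p = Θ(1/n^{2/3}) E[X] diverges (above the triangle threshold p ~ 1/n).


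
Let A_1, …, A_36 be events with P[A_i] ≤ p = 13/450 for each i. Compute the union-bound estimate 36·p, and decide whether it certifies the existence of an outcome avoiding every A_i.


Union bound: P[∪_{i=1}^{36} A_i] ≤ Σ_i P[A_i] ≤ 36·p = 36·(13/450) = 26/25.
Numerically: 26/25 ≈ 1.040.
Is 26/25 < 1? NO.
Since the bound 26/25 is ≥ 1, the union bound is uninformative here; it does NOT by itself certify existence.

36·p = 26/25 ≈ 1.040; existence NOT certified by the union bound.


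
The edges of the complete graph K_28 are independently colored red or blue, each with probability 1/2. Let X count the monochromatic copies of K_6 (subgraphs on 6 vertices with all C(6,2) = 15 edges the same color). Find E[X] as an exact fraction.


Let X = Σ_S X_S over the C(28, 6) = 376740 subsets S of size 6, where X_S = 1 if the K_6 on S is monochromatic.
For a fixed S, the K_6 on S has C(6, 2) = 15 edges. P[all 15 edges red] = (1/2)^15, and likewise for blue, so P[monochromatic] = 2·(1/2)^15 = 2^{1 − 15} = 1/16384.
By linearity of expectation: E[X] = C(28, 6) · 2^{1 − 15} = 376740 · 1/16384 = 94185/4096.
Numerically: E[X] ≈ 22.994385.

E[X] = C(28,6)·2^(1−C(6,2)) = 94185/4096 ≈ 22.994385.


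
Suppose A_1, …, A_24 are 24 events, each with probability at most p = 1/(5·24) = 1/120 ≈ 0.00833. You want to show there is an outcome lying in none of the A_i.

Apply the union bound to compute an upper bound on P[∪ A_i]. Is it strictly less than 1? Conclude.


Union bound: P[∪_{i=1}^{24} A_i] ≤ Σ_i P[A_i] ≤ 24·p = 24·(1/120) = 1/5.
Numerically: 1/5 ≈ 0.20000.
Is 1/5 < 1? YES.
Since P[∪ A_i] ≤ 1/5 < 1, the complement has P[∩ A_i^c] ≥ 1 − 1/5 = 4/5 > 0, so some outcome avoids every A_i.

24·p = 1/5 ≈ 0.20000; existence CERTIFIED by the union bound.


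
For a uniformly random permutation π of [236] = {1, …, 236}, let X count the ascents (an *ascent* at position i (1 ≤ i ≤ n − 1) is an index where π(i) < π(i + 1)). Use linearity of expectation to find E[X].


Write X = Σ X_I over i = 1, …, 235, with X_I the indicator of one ascent.
There are 235 indicators.
For each fixed i, the pair (π(i), π(i+1)) is a uniformly random ordered pair of distinct values from {1, …, 236}; by symmetry P[π(i) < π(i+1)] = 1/2.
By linearity: E[X] = 235 · (1/2) = (236 − 1) · (1/2) = 235/2 ≈ 117.500000.

E[X] = 235/2 = 117.500000.


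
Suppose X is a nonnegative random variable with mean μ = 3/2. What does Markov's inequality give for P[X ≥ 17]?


μ = E[X] = 3/2, a = 17.
Markov: P[X ≥ 17] ≤ μ/a = (3/2)/17 = 3/34.
Numerically: ≈ 0.08824.
(Since a = 17 > μ = 1.50000, the bound 3/34 is < 1 and informative.)

P[X ≥ 17] ≤ 3/34 ≈ 0.08824.


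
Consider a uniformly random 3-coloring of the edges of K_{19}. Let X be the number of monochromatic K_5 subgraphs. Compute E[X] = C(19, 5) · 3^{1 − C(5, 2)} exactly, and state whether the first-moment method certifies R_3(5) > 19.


E[X] = C(19, 5) · 3^{1 − 10} = 11628 · 3^{−9} = 11628/19683.
As a reduced fraction: E[X] = 1292/2187 ≈ 0.5907636.
Is E[X] < 1? YES.
Since E[X] < 1, there exists a 3-coloring of K_{19} with no monochromatic K_5; hence R_3(5) > 19.

E[X] = 1292/2187 ≈ 0.5907636; E[X] < 1, so R_3(5) > 19.


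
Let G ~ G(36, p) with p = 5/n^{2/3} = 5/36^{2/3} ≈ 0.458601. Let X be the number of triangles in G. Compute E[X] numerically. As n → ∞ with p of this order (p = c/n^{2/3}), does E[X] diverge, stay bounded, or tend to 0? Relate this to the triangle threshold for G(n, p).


Number of potential triangles: C(36, 3) = 7140.
Each occurs with probability p³ ≈ (0.458601)³ ≈ 9.64506173e-02.
By linearity: E[X] = C(36, 3)·p³ ≈ 7140 · 9.64506173e-02 ≈ 688.657407.
Since α = 2/3 < 1, p = c/n^{2/3} ≫ 1/n is above the triangle threshold p ~ 1/n. Asymptotically E[X] ~ (c³/6)·n^{3(1−α)} = (5³/6)·n^{1} → ∞; triangles are abundant w.h.p.

E[X] ≈ 688.657407; in regime p = Θ(1/n^{2/3}) E[X] diverges (above the triangle threshold p ~ 1/n).


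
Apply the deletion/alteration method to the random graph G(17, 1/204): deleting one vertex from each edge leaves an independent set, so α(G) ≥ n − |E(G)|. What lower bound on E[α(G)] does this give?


E[|E(G)|] = C(17, 2)·p = 136 · (1/204) = 2/3.
E[α(G)] ≥ n − E[|E(G)|] = 17 − 2/3 = 49/3.
Numerically: ≈ 16.3333.
(This is only a lower bound; the true E[α(G)] may be larger.)

E[α(G)] ≥ 49/3 ≈ 16.3333.


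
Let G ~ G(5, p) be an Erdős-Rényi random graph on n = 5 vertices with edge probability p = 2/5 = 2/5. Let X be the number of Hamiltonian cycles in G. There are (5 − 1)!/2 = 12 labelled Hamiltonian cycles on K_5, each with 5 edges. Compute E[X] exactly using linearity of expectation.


K_5 has (5 − 1)!/2 = 12 labelled Hamiltonian cycles.
For each such Hamiltonian cycle H, let X_H = 1 if all 5 edges of H are present in G. Then P[X_H = 1] = p^{5} = (2/5)^{5} = 32/3125.
By linearity of expectation: E[X] = Σ_H E[X_H] = 12 · p^{5} = 12 · 32/3125 = 384/3125.
Numerically: E[X] ≈ 0.12288.

E[X] = 12 · (2/5)^{5} = 384/3125 ≈ 0.12288.


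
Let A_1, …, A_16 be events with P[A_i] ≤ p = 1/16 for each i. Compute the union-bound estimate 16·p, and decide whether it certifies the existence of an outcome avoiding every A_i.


Union bound: P[∪_{i=1}^{16} A_i] ≤ Σ_i P[A_i] ≤ 16·p = 16·(1/16) = 1.
Numerically: 1 ≈ 1.000.
Is 1 < 1? NO.
Since the bound 1 is ≥ 1, the union bound is uninformative here; it does NOT by itself certify existence.

16·p = 1 ≈ 1.000; existence NOT certified by the union bound.


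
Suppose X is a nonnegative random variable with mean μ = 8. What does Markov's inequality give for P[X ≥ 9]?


μ = E[X] = 8, a = 9.
Markov: P[X ≥ 9] ≤ μ/a = (8)/9 = 8/9.
Numerically: ≈ 0.889.
(Since a = 9 > μ = 8.000, the bound 8/9 is < 1 and informative.)

P[X ≥ 9] ≤ 8/9 ≈ 0.889.


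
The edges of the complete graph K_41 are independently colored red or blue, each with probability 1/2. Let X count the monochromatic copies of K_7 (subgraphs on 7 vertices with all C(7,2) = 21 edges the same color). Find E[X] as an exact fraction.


Let X = Σ_S X_S over the C(41, 7) = 22481940 subsets S of size 7, where X_S = 1 if the K_7 on S is monochromatic.
For a fixed S, the K_7 on S has C(7, 2) = 21 edges. P[all 21 edges red] = (1/2)^21, and likewise for blue, so P[monochromatic] = 2·(1/2)^21 = 2^{1 − 21} = 1/1048576.
By linearity: E[X] = C(41, 7) · 2^{1 − 21} = 22481940 · 1/1048576 = 5620485/262144.
Numerically: E[X] ≈ 21.4404.

E[X] = C(41,7)·2^(1−C(7,2)) = 5620485/262144 ≈ 21.4404.


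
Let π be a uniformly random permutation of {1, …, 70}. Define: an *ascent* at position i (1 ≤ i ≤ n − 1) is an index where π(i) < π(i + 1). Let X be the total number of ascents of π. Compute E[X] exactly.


Write X = Σ X_I over i = 1, …, 69, with X_I the indicator of one ascent.
There are 69 indicators.
For each fixed i, the pair (π(i), π(i+1)) is a uniformly random ordered pair of distinct values from {1, …, 70}; by symmetry P[π(i) < π(i+1)] = 1/2.
By linearity: E[X] = 69 · (1/2) = (70 − 1) · (1/2) = 69/2 ≈ 34.500000.

E[X] = 69/2 = 34.500000.


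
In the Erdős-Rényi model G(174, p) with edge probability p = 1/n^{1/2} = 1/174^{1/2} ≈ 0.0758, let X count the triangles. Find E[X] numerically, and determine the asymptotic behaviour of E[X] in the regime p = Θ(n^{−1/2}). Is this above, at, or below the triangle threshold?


Number of potential triangles: C(174, 3) = 862924.
Each occurs with probability p³ ≈ (0.0758)³ ≈ 4.35689e-04.
By linearity: E[X] = C(174, 3)·p³ ≈ 862924 · 4.35689e-04 ≈ 375.966.
Since α = 1/2 < 1, p = c/n^{1/2} ≫ 1/n is above the triangle threshold p ~ 1/n. Asymptotically E[X] ~ (c³/6)·n^{3(1−α)} = (1³/6)·n^{1.5} → ∞; triangles are abundant w.h.p.

E[X] ≈ 375.966; in regime p = Θ(1/n^{1/2}) E[X] diverges (above the triangle threshold p ~ 1/n).


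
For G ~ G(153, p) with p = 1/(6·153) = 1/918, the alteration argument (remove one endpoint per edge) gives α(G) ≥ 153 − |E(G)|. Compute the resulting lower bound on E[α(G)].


E[|E(G)|] = C(153, 2)·p = 11628 · (1/918) = 38/3.
E[α(G)] ≥ n − E[|E(G)|] = 153 − 38/3 = 421/3.
Numerically: ≈ 140.33333.
(This is only a lower bound; the true E[α(G)] may be larger.)

E[α(G)] ≥ 421/3 ≈ 140.33333.


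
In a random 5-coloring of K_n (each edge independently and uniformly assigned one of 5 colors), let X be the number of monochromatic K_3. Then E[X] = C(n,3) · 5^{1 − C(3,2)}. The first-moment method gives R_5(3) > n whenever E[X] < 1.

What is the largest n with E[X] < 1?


We need C(n, 3) · 5^{1 − 3} < 1, i.e. C(n, 3) < 5^{3 − 1} = 25.
Check values of n near the boundary:
  n = 3: C(3, 3) = 1; 1 < 25? YES
  n = 4: C(4, 3) = 4; 4 < 25? YES
  n = 5: C(5, 3) = 10; 10 < 25? YES
  n = 6: C(6, 3) = 20; 20 < 25? YES
  n = 7: C(7, 3) = 35; 35 < 25? NO
  n = 8: C(8, 3) = 56; 56 < 25? NO
The largest n with C(n, 3) < 25 is n = 6 (where E[X] = 4/5 ≈ 0.800000). Hence R_5(3) > 6, i.e. R_5(3) ≥ 7.

Largest n = 6; hence R_5(3) > 6.


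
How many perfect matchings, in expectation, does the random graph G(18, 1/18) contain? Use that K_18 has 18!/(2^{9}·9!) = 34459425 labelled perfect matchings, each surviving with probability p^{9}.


K_18 has 18!/(2^{9}·9!) = 34459425 labelled perfect matchings.
For each such perfect matching H, let X_H = 1 if all 9 edges of H are present in G. Then P[X_H = 1] = p^{9} = (1/18)^{9} = 1/198359290368.
Summing the indicators: E[X] = Σ_H E[X_H] = 34459425 · p^{9} = 34459425 · 1/198359290368 = 425425/2448880128.
Numerically: E[X] ≈ 0.0001737.

E[X] = 34459425 · (1/18)^{9} = 425425/2448880128 ≈ 0.0001737.


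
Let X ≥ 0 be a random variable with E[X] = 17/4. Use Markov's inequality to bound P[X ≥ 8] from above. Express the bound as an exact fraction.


μ = E[X] = 17/4, a = 8.
Markov: P[X ≥ 8] ≤ μ/a = (17/4)/8 = 17/32.
Numerically: ≈ 0.53125.
(Since a = 8 > μ = 4.25000, the bound 17/32 is < 1 and informative.)

P[X ≥ 8] ≤ 17/32 ≈ 0.53125.


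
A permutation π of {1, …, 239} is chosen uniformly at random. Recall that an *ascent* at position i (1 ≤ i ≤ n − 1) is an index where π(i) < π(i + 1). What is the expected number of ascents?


Write X = Σ X_I over i = 1, …, 238, with X_I the indicator of one ascent.
There are 238 indicators.
For each fixed i, the pair (π(i), π(i+1)) is a uniformly random ordered pair of distinct values from {1, …, 239}; by symmetry P[π(i) < π(i+1)] = 1/2.
By linearity: E[X] = 238 · (1/2) = (239 − 1) · (1/2) = 119 ≈ 119.000.

E[X] = 119 = 119.000.


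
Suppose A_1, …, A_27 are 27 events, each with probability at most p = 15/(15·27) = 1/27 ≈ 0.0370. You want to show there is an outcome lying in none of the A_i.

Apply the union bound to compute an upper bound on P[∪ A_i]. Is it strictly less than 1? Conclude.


Union bound: P[∪_{i=1}^{27} A_i] ≤ Σ_i P[A_i] ≤ 27·p = 27·(1/27) = 1.
Numerically: 1 ≈ 1.0000.
Is 1 < 1? NO.
Since the bound 1 is ≥ 1, the union bound is uninformative here; it does NOT by itself certify existence.

27·p = 1 ≈ 1.0000; existence NOT certified by the union bound.


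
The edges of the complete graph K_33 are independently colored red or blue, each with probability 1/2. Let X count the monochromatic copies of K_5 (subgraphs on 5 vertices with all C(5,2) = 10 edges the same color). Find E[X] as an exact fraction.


Let X = Σ_S X_S over the C(33, 5) = 237336 subsets S of size 5, where X_S = 1 if the K_5 on S is monochromatic.
For a fixed S, the K_5 on S has C(5, 2) = 10 edges. P[all 10 edges red] = (1/2)^10, and likewise for blue, so P[monochromatic] = 2·(1/2)^10 = 2^{1 − 10} = 1/512.
By linearity of expectation: E[X] = C(33, 5) · 2^{1 − 10} = 237336 · 1/512 = 29667/64.
Numerically: E[X] ≈ 463.547.

E[X] = C(33,5)·2^(1−C(5,2)) = 29667/64 ≈ 463.547.


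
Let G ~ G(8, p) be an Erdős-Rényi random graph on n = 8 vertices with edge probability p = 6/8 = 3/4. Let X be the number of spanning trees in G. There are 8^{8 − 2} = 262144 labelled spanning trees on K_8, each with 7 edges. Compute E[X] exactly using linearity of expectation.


K_8 has 8^{8 − 2} = 262144 labelled spanning trees.
For each such spanning tree H, let X_H = 1 if all 7 edges of H are present in G. Then P[X_H = 1] = p^{7} = (3/4)^{7} = 2187/16384.
Summing the indicators: E[X] = Σ_H E[X_H] = 262144 · p^{7} = 262144 · 2187/16384 = 34992.
Numerically: E[X] ≈ 3.499e+04.

E[X] = 262144 · (3/4)^{7} = 34992 ≈ 3.499e+04.


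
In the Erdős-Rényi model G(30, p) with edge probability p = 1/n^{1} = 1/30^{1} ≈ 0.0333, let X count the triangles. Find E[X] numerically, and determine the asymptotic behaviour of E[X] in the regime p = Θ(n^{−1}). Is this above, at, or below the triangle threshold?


Number of potential triangles: C(30, 3) = 4060.
Each occurs with probability p³ ≈ (0.0333)³ ≈ 3.70370e-05.
By linearity: E[X] = C(30, 3)·p³ ≈ 4060 · 3.70370e-05 ≈ 0.150.
Here α = 1, so p = 1/n is exactly at the triangle threshold p ~ 1/n. Asymptotically E[X] → c³/6 = 1³/6 = 1/6 ≈ 0.167, a bounded constant. In this regime the triangle count is asymptotically Poisson(c³/6).

E[X] ≈ 0.150; in regime p = Θ(1/n^{1}) E[X] stays bounded (at the triangle threshold p ~ 1/n).


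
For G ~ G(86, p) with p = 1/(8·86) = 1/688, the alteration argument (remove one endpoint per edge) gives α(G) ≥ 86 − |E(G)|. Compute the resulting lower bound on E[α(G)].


E[|E(G)|] = C(86, 2)·p = 3655 · (1/688) = 85/16.
E[α(G)] ≥ n − E[|E(G)|] = 86 − 85/16 = 1291/16.
Numerically: ≈ 80.687500.
(This is only a lower bound; the true E[α(G)] may be larger.)

E[α(G)] ≥ 1291/16 ≈ 80.687500.


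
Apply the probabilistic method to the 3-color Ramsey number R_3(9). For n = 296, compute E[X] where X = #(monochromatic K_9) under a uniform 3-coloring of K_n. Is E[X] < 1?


E[X] = C(296, 9) · 3^{1 − 36} = 42513789098994080 · 3^{−35} = 42513789098994080/50031545098999707.
As a reduced fraction: E[X] = 42513789098994080/50031545098999707 ≈ 0.849740.
Is E[X] < 1? YES.
Since E[X] < 1, there exists a 3-coloring of K_{296} with no monochromatic K_9; hence R_3(9) > 296.

E[X] = 42513789098994080/50031545098999707 ≈ 0.849740; E[X] < 1, so R_3(9) > 296.


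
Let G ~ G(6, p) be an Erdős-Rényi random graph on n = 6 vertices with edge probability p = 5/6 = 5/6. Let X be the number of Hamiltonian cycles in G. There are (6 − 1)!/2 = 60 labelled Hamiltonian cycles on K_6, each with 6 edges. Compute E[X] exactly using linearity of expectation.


K_6 has (6 − 1)!/2 = 60 labelled Hamiltonian cycles.
For each such Hamiltonian cycle H, let X_H = 1 if all 6 edges of H are present in G. Then P[X_H = 1] = p^{6} = (5/6)^{6} = 15625/46656.
By linearity of expectation: E[X] = Σ_H E[X_H] = 60 · p^{6} = 60 · 15625/46656 = 78125/3888.
Numerically: E[X] ≈ 20.09.

E[X] = 60 · (5/6)^{6} = 78125/3888 ≈ 20.09.


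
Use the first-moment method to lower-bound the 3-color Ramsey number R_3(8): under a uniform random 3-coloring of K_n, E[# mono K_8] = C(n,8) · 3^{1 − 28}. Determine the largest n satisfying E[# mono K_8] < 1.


We need C(n, 8) · 3^{1 − 28} < 1, i.e. C(n, 8) < 3^{28 − 1} = 7625597484987.
Check values of n near the boundary:
  n = 151: C(151, 8) = 5551321138650; 5551321138650 < 7625597484987? YES
  n = 152: C(152, 8) = 5859727868575; 5859727868575 < 7625597484987? YES
  n = 153: C(153, 8) = 6183023199255; 6183023199255 < 7625597484987? YES
  n = 154: C(154, 8) = 6521818990995; 6521818990995 < 7625597484987? YES
  n = 155: C(155, 8) = 6876747915675; 6876747915675 < 7625597484987? YES
  n = 156: C(156, 8) = 7248464019225; 7248464019225 < 7625597484987? YES
  n = 157: C(157, 8) = 7637643295425; 7637643295425 < 7625597484987? NO
  n = 158: C(158, 8) = 8044984271181; 8044984271181 < 7625597484987? NO
The largest n with C(n, 8) < 7625597484987 is n = 156 (where E[X] = 805384891025/847288609443 ≈ 0.9505). Hence R_3(8) > 156, i.e. R_3(8) ≥ 157.

Largest n = 156; hence R_3(8) > 156.


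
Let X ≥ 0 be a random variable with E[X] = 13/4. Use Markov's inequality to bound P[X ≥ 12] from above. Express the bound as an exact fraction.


μ = E[X] = 13/4, a = 12.
Markov: P[X ≥ 12] ≤ μ/a = (13/4)/12 = 13/48.
Numerically: ≈ 0.27083.
(Since a = 12 > μ = 3.25000, the bound 13/48 is < 1 and informative.)

P[X ≥ 12] ≤ 13/48 ≈ 0.27083.


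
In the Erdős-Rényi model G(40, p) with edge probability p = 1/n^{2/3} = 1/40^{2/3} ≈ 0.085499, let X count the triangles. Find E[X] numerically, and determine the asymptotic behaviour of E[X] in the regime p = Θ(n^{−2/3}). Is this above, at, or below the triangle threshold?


Number of potential triangles: C(40, 3) = 9880.
Each occurs with probability p³ ≈ (0.085499)³ ≈ 6.2500000e-04.
By linearity: E[X] = C(40, 3)·p³ ≈ 9880 · 6.2500000e-04 ≈ 6.17500.
Since α = 2/3 < 1, p = c/n^{2/3} ≫ 1/n is above the triangle threshold p ~ 1/n. Asymptotically E[X] ~ (c³/6)·n^{3(1−α)} = (1³/6)·n^{1} → ∞; triangles are abundant w.h.p.

E[X] ≈ 6.17500; in regime p = Θ(1/n^{2/3}) E[X] diverges (above the triangle threshold p ~ 1/n).


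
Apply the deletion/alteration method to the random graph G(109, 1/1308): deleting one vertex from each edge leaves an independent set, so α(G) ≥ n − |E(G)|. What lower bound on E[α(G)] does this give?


E[|E(G)|] = C(109, 2)·p = 5886 · (1/1308) = 9/2.
E[α(G)] ≥ n − E[|E(G)|] = 109 − 9/2 = 209/2.
Numerically: ≈ 104.500000.
(This is only a lower bound; the true E[α(G)] may be larger.)

E[α(G)] ≥ 209/2 ≈ 104.500000.


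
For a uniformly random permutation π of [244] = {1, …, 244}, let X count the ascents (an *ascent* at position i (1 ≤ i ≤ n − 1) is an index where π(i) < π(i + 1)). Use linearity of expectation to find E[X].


Write X = Σ X_I over i = 1, …, 243, with X_I the indicator of one ascent.
There are 243 indicators.
For each fixed i, the pair (π(i), π(i+1)) is a uniformly random ordered pair of distinct values from {1, …, 244}; by symmetry P[π(i) < π(i+1)] = 1/2.
By linearity: E[X] = 243 · (1/2) = (244 − 1) · (1/2) = 243/2 ≈ 121.500000.

E[X] = 243/2 = 121.500000.


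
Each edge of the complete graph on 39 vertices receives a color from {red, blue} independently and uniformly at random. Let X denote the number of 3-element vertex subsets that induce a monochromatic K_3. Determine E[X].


Let X = Σ_S X_S over the C(39, 3) = 9139 subsets S of size 3, where X_S = 1 if the K_3 on S is monochromatic.
For a fixed S, the K_3 on S has C(3, 2) = 3 edges. P[all 3 edges red] = (1/2)^3, and likewise for blue, so P[monochromatic] = 2·(1/2)^3 = 2^{1 − 3} = 1/4.
By linearity of expectation: E[X] = C(39, 3) · 2^{1 − 3} = 9139 · 1/4 = 9139/4.
Numerically: E[X] ≈ 2284.7500.

E[X] = C(39,3)·2^(1−C(3,2)) = 9139/4 ≈ 2284.7500.


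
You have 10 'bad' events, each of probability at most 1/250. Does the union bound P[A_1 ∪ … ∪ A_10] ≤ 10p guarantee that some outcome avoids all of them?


Union bound: P[∪_{i=1}^{10} A_i] ≤ Σ_i P[A_i] ≤ 10·p = 10·(1/250) = 1/25.
Numerically: 1/25 ≈ 0.04000.
Is 1/25 < 1? YES.
Since P[∪ A_i] ≤ 1/25 < 1, the complement has P[∩ A_i^c] ≥ 1 − 1/25 = 24/25 > 0, so some outcome avoids every A_i.

10·p = 1/25 ≈ 0.04000; existence CERTIFIED by the union bound.


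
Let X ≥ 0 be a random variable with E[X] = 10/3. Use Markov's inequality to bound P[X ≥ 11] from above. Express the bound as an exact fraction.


μ = E[X] = 10/3, a = 11.
Markov: P[X ≥ 11] ≤ μ/a = (10/3)/11 = 10/33.
Numerically: ≈ 0.303030.
(Since a = 11 > μ = 3.333333, the bound 10/33 is < 1 and informative.)

P[X ≥ 11] ≤ 10/33 ≈ 0.303030.


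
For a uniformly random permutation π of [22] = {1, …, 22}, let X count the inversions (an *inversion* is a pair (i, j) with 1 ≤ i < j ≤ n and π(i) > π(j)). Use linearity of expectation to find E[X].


Write X = Σ X_I over the C(22, 2) = 231 pairs i < j, with X_I the indicator of one inversion.
There are 231 indicators.
For each fixed pair i < j, the values π(i) and π(j) are two distinct elements of {1, …, 22} in uniformly random order; by symmetry P[π(i) > π(j)] = 1/2.
By linearity: E[X] = 231 · (1/2) = C(22, 2) · (1/2) = 231/2 = 231/2 ≈ 115.50000.

E[X] = 231/2 = 115.50000.


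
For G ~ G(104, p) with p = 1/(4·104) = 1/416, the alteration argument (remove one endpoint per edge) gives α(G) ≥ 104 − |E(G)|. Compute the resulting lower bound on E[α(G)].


E[|E(G)|] = C(104, 2)·p = 5356 · (1/416) = 103/8.
E[α(G)] ≥ n − E[|E(G)|] = 104 − 103/8 = 729/8.
Numerically: ≈ 91.12500.
(This is only a lower bound; the true E[α(G)] may be larger.)

E[α(G)] ≥ 729/8 ≈ 91.12500.


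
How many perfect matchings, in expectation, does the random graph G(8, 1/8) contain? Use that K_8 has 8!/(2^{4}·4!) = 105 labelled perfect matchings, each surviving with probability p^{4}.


K_8 has 8!/(2^{4}·4!) = 105 labelled perfect matchings.
For each such perfect matching H, let X_H = 1 if all 4 edges of H are present in G. Then P[X_H = 1] = p^{4} = (1/8)^{4} = 1/4096.
By linearity: E[X] = Σ_H E[X_H] = 105 · p^{4} = 105 · 1/4096 = 105/4096.
Numerically: E[X] ≈ 0.0256.

E[X] = 105 · (1/8)^{4} = 105/4096 ≈ 0.0256.


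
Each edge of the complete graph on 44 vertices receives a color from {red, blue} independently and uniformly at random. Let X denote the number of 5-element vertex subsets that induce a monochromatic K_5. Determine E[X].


Let X = Σ_S X_S over the C(44, 5) = 1086008 subsets S of size 5, where X_S = 1 if the K_5 on S is monochromatic.
For a fixed S, the K_5 on S has C(5, 2) = 10 edges. P[all 10 edges red] = (1/2)^10, and likewise for blue, so P[monochromatic] = 2·(1/2)^10 = 2^{1 − 10} = 1/512.
By linearity of expectation: E[X] = C(44, 5) · 2^{1 − 10} = 1086008 · 1/512 = 135751/64.
Numerically: E[X] ≈ 2121.10938.

E[X] = C(44,5)·2^(1−C(5,2)) = 135751/64 ≈ 2121.10938.


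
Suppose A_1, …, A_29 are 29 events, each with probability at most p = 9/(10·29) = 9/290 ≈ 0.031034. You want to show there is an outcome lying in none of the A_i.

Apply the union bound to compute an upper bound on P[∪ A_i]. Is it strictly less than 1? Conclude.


Union bound: P[∪_{i=1}^{29} A_i] ≤ Σ_i P[A_i] ≤ 29·p = 29·(9/290) = 9/10.
Numerically: 9/10 ≈ 0.900000.
Is 9/10 < 1? YES.
Since P[∪ A_i] ≤ 9/10 < 1, the complement has P[∩ A_i^c] ≥ 1 − 9/10 = 1/10 > 0, so some outcome avoids every A_i.

29·p = 9/10 ≈ 0.900000; existence CERTIFIED by the union bound.


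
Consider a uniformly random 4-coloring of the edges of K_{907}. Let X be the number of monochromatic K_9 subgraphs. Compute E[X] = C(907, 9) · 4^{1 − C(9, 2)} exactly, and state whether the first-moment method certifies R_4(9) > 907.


E[X] = C(907, 9) · 4^{1 − 36} = 1100045734961417331175 · 4^{−35} = 1100045734961417331175/1180591620717411303424.
As a reduced fraction: E[X] = 1100045734961417331175/1180591620717411303424 ≈ 0.932.
Is E[X] < 1? YES.
Since E[X] < 1, there exists a 4-coloring of K_{907} with no monochromatic K_9; hence R_4(9) > 907.

E[X] = 1100045734961417331175/1180591620717411303424 ≈ 0.932; E[X] < 1, so R_4(9) > 907.


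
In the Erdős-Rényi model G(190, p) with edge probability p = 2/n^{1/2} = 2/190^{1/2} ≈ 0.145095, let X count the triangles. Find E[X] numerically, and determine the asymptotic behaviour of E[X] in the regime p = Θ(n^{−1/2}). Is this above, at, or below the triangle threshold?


Number of potential triangles: C(190, 3) = 1125180.
Each occurs with probability p³ ≈ (0.145095)³ ≈ 3.05463684e-03.
By linearity: E[X] = C(190, 3)·p³ ≈ 1125180 · 3.05463684e-03 ≈ 3437.016283.
Since α = 1/2 < 1, p = c/n^{1/2} ≫ 1/n is above the triangle threshold p ~ 1/n. Asymptotically E[X] ~ (c³/6)·n^{3(1−α)} = (2³/6)·n^{1.5} → ∞; triangles are abundant w.h.p.

E[X] ≈ 3437.016283; in regime p = Θ(1/n^{1/2}) E[X] diverges (above the triangle threshold p ~ 1/n).


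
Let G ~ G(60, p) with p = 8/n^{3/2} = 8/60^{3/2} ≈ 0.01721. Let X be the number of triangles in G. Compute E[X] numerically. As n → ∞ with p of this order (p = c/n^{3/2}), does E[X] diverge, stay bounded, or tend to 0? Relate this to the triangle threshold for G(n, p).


Number of potential triangles: C(60, 3) = 34220.
Each occurs with probability p³ ≈ (0.01721)³ ≈ 5.100225e-06.
By linearity: E[X] = C(60, 3)·p³ ≈ 34220 · 5.100225e-06 ≈ 0.1745.
Since α = 3/2 > 1, p = c/n^{3/2} = o(1/n) is below the triangle threshold p ~ 1/n. Asymptotically E[X] ~ (c³/6)·n^{3(1−α)} = (8³/6)·n^{-1.5} → 0, so by Markov's inequality G has no triangles w.h.p.

E[X] ≈ 0.1745; in regime p = Θ(1/n^{3/2}) E[X] tends to 0 (below the triangle threshold p ~ 1/n).


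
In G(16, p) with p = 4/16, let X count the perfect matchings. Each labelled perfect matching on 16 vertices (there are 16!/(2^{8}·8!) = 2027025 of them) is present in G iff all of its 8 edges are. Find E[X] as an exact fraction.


K_16 has 16!/(2^{8}·8!) = 2027025 labelled perfect matchings.
For each such perfect matching H, let X_H = 1 if all 8 edges of H are present in G. Then P[X_H = 1] = p^{8} = (1/4)^{8} = 1/65536.
By linearity: E[X] = Σ_H E[X_H] = 2027025 · p^{8} = 2027025 · 1/65536 = 2027025/65536.
Numerically: E[X] ≈ 30.93.

E[X] = 2027025 · (1/4)^{8} = 2027025/65536 ≈ 30.93.


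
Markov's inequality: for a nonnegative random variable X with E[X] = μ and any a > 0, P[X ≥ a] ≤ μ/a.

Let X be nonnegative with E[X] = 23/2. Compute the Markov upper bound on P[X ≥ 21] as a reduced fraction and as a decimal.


μ = E[X] = 23/2, a = 21.
Markov: P[X ≥ 21] ≤ μ/a = (23/2)/21 = 23/42.
Numerically: ≈ 0.54762.
(Since a = 21 > μ = 11.50000, the bound 23/42 is < 1 and informative.)

P[X ≥ 21] ≤ 23/42 ≈ 0.54762.


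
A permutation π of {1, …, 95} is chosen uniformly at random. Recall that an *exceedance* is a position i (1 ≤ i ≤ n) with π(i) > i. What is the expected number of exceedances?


Write X = Σ_{i=1}^{95} X_i, where X_i = 1_{π(i) > i}.
For each fixed i, π(i) is uniform over {1, …, 95} (marginal of a uniform permutation), so P[π(i) > i] = (n − i)/n. Summing: Σ_{i=1}^{95} (n − i)/n = (0 + 1 + … + 94)/95 = 95(95 − 1)/(2·95) = (95 − 1)/2.
Hence E[X] = Σ_{i=1}^{95} (95 − i)/95 = 47 ≈ 47.0000.

E[X] = 47 = 47.0000.


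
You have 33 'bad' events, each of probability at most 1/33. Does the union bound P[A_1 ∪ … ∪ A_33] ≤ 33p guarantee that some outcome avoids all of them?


Union bound: P[∪_{i=1}^{33} A_i] ≤ Σ_i P[A_i] ≤ 33·p = 33·(1/33) = 1.
Numerically: 1 ≈ 1.00000.
Is 1 < 1? NO.
Since the bound 1 is ≥ 1, the union bound is uninformative here; it does NOT by itself certify existence.

33·p = 1 ≈ 1.00000; existence NOT certified by the union bound.


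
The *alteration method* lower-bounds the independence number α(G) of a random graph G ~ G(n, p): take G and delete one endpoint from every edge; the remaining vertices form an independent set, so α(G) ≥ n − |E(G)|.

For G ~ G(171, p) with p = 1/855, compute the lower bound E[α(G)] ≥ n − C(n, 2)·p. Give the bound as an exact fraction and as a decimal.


E[|E(G)|] = C(171, 2)·p = 14535 · (1/855) = 17.
E[α(G)] ≥ n − E[|E(G)|] = 171 − 17 = 154.
Numerically: ≈ 154.000.
(This is only a lower bound; the true E[α(G)] may be larger.)

E[α(G)] ≥ 154 ≈ 154.000.


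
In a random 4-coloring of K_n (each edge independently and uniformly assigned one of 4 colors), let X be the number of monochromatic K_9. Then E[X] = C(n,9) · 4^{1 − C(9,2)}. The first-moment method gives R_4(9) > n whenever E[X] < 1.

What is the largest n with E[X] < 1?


We need C(n, 9) · 4^{1 − 36} < 1, i.e. C(n, 9) < 4^{36 − 1} = 1180591620717411303424.
Check values of n near the boundary:
  n = 913: C(913, 9) = 1167605542753639808390; 1167605542753639808390 < 1180591620717411303424? YES
  n = 914: C(914, 9) = 1179217089587653905932; 1179217089587653905932 < 1180591620717411303424? YES
  n = 915: C(915, 9) = 1190931166636537885130; 1190931166636537885130 < 1180591620717411303424? NO
  n = 916: C(916, 9) = 1202748565202942340440; 1202748565202942340440 < 1180591620717411303424? NO
  n = 917: C(917, 9) = 1214670081818390006810; 1214670081818390006810 < 1180591620717411303424? NO
The largest n with C(n, 9) < 1180591620717411303424 is n = 914 (where E[X] = 294804272396913476483/295147905179352825856 ≈ 0.9988357). Hence R_4(9) > 914, i.e. R_4(9) ≥ 915.

Largest n = 914; hence R_4(9) > 914.


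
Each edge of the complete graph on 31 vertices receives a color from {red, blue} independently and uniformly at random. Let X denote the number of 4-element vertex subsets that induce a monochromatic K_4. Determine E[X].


Let X = Σ_S X_S over the C(31, 4) = 31465 subsets S of size 4, where X_S = 1 if the K_4 on S is monochromatic.
For a fixed S, the K_4 on S has C(4, 2) = 6 edges. P[all 6 edges red] = (1/2)^6, and likewise for blue, so P[monochromatic] = 2·(1/2)^6 = 2^{1 − 6} = 1/32.
By linearity: E[X] = C(31, 4) · 2^{1 − 6} = 31465 · 1/32 = 31465/32.
Numerically: E[X] ≈ 983.2812.

E[X] = C(31,4)·2^(1−C(4,2)) = 31465/32 ≈ 983.2812.


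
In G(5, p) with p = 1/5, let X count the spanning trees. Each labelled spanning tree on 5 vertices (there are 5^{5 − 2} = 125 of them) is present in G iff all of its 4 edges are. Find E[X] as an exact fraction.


K_5 has 5^{5 − 2} = 125 labelled spanning trees.
For each such spanning tree H, let X_H = 1 if all 4 edges of H are present in G. Then P[X_H = 1] = p^{4} = (1/5)^{4} = 1/625.
Summing the indicators: E[X] = Σ_H E[X_H] = 125 · p^{4} = 125 · 1/625 = 1/5.
Numerically: E[X] ≈ 0.2.

E[X] = 125 · (1/5)^{4} = 1/5 ≈ 0.2.


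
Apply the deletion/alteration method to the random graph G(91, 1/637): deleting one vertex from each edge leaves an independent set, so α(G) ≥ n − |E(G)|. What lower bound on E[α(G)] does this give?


E[|E(G)|] = C(91, 2)·p = 4095 · (1/637) = 45/7.
E[α(G)] ≥ n − E[|E(G)|] = 91 − 45/7 = 592/7.
Numerically: ≈ 84.571429.
(This is only a lower bound; the true E[α(G)] may be larger.)

E[α(G)] ≥ 592/7 ≈ 84.571429.


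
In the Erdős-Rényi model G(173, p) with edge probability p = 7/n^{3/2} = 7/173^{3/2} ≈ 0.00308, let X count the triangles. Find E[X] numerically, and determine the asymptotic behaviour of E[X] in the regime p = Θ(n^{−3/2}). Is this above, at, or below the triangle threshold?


Number of potential triangles: C(173, 3) = 848046.
Each occurs with probability p³ ≈ (0.00308)³ ≈ 2.91130e-08.
By linearity: E[X] = C(173, 3)·p³ ≈ 848046 · 2.91130e-08 ≈ 0.025.
Since α = 3/2 > 1, p = c/n^{3/2} = o(1/n) is below the triangle threshold p ~ 1/n. Asymptotically E[X] ~ (c³/6)·n^{3(1−α)} = (7³/6)·n^{-1.5} → 0, so by Markov's inequality G has no triangles w.h.p.

E[X] ≈ 0.025; in regime p = Θ(1/n^{3/2}) E[X] tends to 0 (below the triangle threshold p ~ 1/n).


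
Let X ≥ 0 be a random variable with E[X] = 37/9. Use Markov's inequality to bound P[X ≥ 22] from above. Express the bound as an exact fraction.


μ = E[X] = 37/9, a = 22.
Markov: P[X ≥ 22] ≤ μ/a = (37/9)/22 = 37/198.
Numerically: ≈ 0.18687.
(Since a = 22 > μ = 4.11111, the bound 37/198 is < 1 and informative.)

P[X ≥ 22] ≤ 37/198 ≈ 0.18687.


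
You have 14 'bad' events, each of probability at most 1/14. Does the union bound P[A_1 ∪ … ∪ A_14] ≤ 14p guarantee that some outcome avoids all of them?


Union bound: P[∪_{i=1}^{14} A_i] ≤ Σ_i P[A_i] ≤ 14·p = 14·(1/14) = 1.
Numerically: 1 ≈ 1.000.
Is 1 < 1? NO.
Since the bound 1 is ≥ 1, the union bound is uninformative here; it does NOT by itself certify existence.

14·p = 1 ≈ 1.000; existence NOT certified by the union bound.


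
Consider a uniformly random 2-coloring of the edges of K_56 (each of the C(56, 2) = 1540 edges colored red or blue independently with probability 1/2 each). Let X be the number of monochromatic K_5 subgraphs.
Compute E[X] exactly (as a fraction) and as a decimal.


Let X = Σ_S X_S over the C(56, 5) = 3819816 subsets S of size 5, where X_S = 1 if the K_5 on S is monochromatic.
For a fixed S, the K_5 on S has C(5, 2) = 10 edges. P[all 10 edges red] = (1/2)^10, and likewise for blue, so P[monochromatic] = 2·(1/2)^10 = 2^{1 − 10} = 1/512.
Summing: E[X] = C(56, 5) · 2^{1 − 10} = 3819816 · 1/512 = 477477/64.
Numerically: E[X] ≈ 7460.578125.

E[X] = C(56,5)·2^(1−C(5,2)) = 477477/64 ≈ 7460.578125.


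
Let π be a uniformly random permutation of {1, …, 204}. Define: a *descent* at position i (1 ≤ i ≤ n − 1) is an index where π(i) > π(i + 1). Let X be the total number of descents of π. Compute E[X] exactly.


Write X = Σ X_I over i = 1, …, 203, with X_I the indicator of one descent.
There are 203 indicators.
For each fixed i, the pair (π(i), π(i+1)) is a uniformly random ordered pair of distinct values from {1, …, 204}; by symmetry P[π(i) > π(i+1)] = 1/2.
By linearity: E[X] = 203 · (1/2) = (204 − 1) · (1/2) = 203/2 ≈ 101.5000.

E[X] = 203/2 = 101.5000.


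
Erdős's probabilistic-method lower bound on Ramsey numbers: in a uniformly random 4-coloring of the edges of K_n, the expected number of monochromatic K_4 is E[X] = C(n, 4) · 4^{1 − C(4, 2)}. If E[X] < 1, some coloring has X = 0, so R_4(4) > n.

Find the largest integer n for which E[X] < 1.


We need C(n, 4) · 4^{1 − 6} < 1, i.e. C(n, 4) < 4^{6 − 1} = 1024.
Check values of n near the boundary:
  n = 9: C(9, 4) = 126; 126 < 1024? YES
  n = 10: C(10, 4) = 210; 210 < 1024? YES
  n = 11: C(11, 4) = 330; 330 < 1024? YES
  n = 12: C(12, 4) = 495; 495 < 1024? YES
  n = 13: C(13, 4) = 715; 715 < 1024? YES
  n = 14: C(14, 4) = 1001; 1001 < 1024? YES
  n = 15: C(15, 4) = 1365; 1365 < 1024? NO
  n = 16: C(16, 4) = 1820; 1820 < 1024? NO
  n = 17: C(17, 4) = 2380; 2380 < 1024? NO
The largest n with C(n, 4) < 1024 is n = 14 (where E[X] = 1001/1024 ≈ 0.977539). Hence R_4(4) > 14, i.e. R_4(4) ≥ 15.

Largest n = 14; hence R_4(4) > 14.


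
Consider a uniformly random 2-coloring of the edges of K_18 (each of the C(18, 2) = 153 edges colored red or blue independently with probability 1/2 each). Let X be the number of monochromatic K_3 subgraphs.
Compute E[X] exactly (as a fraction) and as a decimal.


Let X = Σ_S X_S over the C(18, 3) = 816 subsets S of size 3, where X_S = 1 if the K_3 on S is monochromatic.
For a fixed S, the K_3 on S has C(3, 2) = 3 edges. P[all 3 edges red] = (1/2)^3, and likewise for blue, so P[monochromatic] = 2·(1/2)^3 = 2^{1 − 3} = 1/4.
By linearity of expectation: E[X] = C(18, 3) · 2^{1 − 3} = 816 · 1/4 = 204.
Numerically: E[X] ≈ 204.00000.

E[X] = C(18,3)·2^(1−C(3,2)) = 204 ≈ 204.00000.


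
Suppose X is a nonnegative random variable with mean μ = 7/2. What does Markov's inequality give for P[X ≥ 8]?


μ = E[X] = 7/2, a = 8.
Markov: P[X ≥ 8] ≤ μ/a = (7/2)/8 = 7/16.
Numerically: ≈ 0.4375.
(Since a = 8 > μ = 3.5000, the bound 7/16 is < 1 and informative.)

P[X ≥ 8] ≤ 7/16 ≈ 0.4375.


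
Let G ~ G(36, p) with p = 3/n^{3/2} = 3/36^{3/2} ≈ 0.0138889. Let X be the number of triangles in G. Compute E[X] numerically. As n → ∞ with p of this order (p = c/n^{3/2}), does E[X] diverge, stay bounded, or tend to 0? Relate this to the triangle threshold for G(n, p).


Number of potential triangles: C(36, 3) = 7140.
Each occurs with probability p³ ≈ (0.0138889)³ ≈ 2.67918381e-06.
By linearity: E[X] = C(36, 3)·p³ ≈ 7140 · 2.67918381e-06 ≈ 0.019129.
Since α = 3/2 > 1, p = c/n^{3/2} = o(1/n) is below the triangle threshold p ~ 1/n. Asymptotically E[X] ~ (c³/6)·n^{3(1−α)} = (3³/6)·n^{-1.5} → 0, so by Markov's inequality G has no triangles w.h.p.

E[X] ≈ 0.019129; in regime p = Θ(1/n^{3/2}) E[X] tends to 0 (below the triangle threshold p ~ 1/n).


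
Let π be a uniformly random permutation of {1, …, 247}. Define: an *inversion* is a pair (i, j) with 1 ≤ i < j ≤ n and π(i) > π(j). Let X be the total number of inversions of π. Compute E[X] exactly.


Write X = Σ X_I over the C(247, 2) = 30381 pairs i < j, with X_I the indicator of one inversion.
There are 30381 indicators.
For each fixed pair i < j, the values π(i) and π(j) are two distinct elements of {1, …, 247} in uniformly random order; by symmetry P[π(i) > π(j)] = 1/2.
By linearity: E[X] = 30381 · (1/2) = C(247, 2) · (1/2) = 30381/2 = 30381/2 ≈ 15190.500.

E[X] = 30381/2 = 15190.500.


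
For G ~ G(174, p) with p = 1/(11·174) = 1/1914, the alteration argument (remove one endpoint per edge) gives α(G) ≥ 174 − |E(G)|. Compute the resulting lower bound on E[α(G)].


E[|E(G)|] = C(174, 2)·p = 15051 · (1/1914) = 173/22.
E[α(G)] ≥ n − E[|E(G)|] = 174 − 173/22 = 3655/22.
Numerically: ≈ 166.136.
(This is only a lower bound; the true E[α(G)] may be larger.)

E[α(G)] ≥ 3655/22 ≈ 166.136.


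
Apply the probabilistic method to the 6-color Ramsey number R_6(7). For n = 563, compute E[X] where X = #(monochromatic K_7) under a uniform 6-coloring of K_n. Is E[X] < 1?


E[X] = C(563, 7) · 6^{1 − 21} = 3426622515769596 · 6^{−20} = 3426622515769596/3656158440062976.
As a reduced fraction: E[X] = 285551876314133/304679870005248 ≈ 0.93722.
Is E[X] < 1? YES.
Since E[X] < 1, there exists a 6-coloring of K_{563} with no monochromatic K_7; hence R_6(7) > 563.

E[X] = 285551876314133/304679870005248 ≈ 0.93722; E[X] < 1, so R_6(7) > 563.
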